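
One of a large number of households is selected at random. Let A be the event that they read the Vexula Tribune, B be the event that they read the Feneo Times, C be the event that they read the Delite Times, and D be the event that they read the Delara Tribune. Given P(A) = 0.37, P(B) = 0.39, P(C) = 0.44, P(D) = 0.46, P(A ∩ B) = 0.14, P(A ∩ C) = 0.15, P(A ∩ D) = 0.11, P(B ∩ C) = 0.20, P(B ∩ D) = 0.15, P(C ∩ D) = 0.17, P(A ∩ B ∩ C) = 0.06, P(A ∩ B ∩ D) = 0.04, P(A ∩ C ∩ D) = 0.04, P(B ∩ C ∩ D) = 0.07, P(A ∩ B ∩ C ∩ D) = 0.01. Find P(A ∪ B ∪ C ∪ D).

By inclusion-exclusion,
P(A ∪ B ∪ C ∪ D) = 0.37 + 0.39 + 0.44 + 0.46 − 0.14 − 0.15 − 0.11 − 0.20 − 0.15 − 0.17 + 0.06 + 0.04 + 0.04 + 0.07 − 0.01 = 0.94

0.94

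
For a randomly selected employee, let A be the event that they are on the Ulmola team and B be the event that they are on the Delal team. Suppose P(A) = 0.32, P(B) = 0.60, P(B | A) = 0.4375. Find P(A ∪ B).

P(A ∩ B) = P(A)·P(B|A) = 0.32 × 0.4375 = 0.14
P(A ∪ B) = 0.32 + 0.60 − 0.14 = 0.78

0.78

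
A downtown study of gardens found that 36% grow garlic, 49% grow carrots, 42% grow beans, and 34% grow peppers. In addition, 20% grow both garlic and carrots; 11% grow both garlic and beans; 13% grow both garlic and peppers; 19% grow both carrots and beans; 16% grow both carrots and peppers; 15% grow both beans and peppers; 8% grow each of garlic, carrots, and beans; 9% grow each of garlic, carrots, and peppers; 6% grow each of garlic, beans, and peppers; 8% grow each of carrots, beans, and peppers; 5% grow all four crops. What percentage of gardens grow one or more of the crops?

93%

By inclusion–exclusion:
P(union) = 36 + 49 + 42 + 34 − 20 − 11 − 13 − 19 − 16 − 15 + 8 + 9 + 6 + 8 − 5 = 93%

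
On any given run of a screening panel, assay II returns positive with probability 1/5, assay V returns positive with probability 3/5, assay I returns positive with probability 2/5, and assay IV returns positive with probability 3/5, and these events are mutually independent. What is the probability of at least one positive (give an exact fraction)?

577/625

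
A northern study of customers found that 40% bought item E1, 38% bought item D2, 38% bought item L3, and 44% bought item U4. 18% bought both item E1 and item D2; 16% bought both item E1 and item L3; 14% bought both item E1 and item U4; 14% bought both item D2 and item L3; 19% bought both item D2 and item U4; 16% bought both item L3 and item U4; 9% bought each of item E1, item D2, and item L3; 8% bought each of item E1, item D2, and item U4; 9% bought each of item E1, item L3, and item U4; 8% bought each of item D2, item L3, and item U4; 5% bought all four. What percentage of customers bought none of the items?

8%

P(union) = 40 + 38 + 38 + 44 − 18 − 16 − 14 − 14 − 19 − 16 + 9 + 8 + 9 + 8 − 5 = 92%
P(none) = 100% − 92% = 8%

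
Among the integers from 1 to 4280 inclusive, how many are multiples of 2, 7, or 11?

2613

floor(4280/2) + floor(4280/7) + floor(4280/11) − floor(4280/14) − floor(4280/22) − floor(4280/77) + floor(4280/154) = 2140 + 611 + 389 − 305 − 194 − 55 + 27 = 2613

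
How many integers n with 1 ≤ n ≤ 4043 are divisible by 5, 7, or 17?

1433

By inclusion-exclusion,
⌊4043/5⌋ + ⌊4043/7⌋ + ⌊4043/17⌋ − ⌊4043/35⌋ − ⌊4043/85⌋ − ⌊4043/119⌋ + ⌊4043/595⌋ = 808 + 577 + 237 − 115 − 47 − 33 + 6 = 1433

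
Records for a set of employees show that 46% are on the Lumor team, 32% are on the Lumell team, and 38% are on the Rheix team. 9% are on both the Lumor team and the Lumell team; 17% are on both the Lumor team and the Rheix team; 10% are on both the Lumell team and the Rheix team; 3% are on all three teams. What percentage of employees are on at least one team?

By inclusion–exclusion:
P(≥1) = 46 + 32 + 38 − 9 − 17 − 10 + 3 = 83%

83%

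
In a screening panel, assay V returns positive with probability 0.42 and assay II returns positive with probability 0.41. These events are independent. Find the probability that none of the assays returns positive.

P(none) = (1 − 0.42) × (1 − 0.41) = 0.58 × 0.59 = 0.3422

0.3422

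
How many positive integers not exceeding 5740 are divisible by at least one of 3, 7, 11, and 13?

2987

By inclusion-exclusion,
⌊5740/3⌋ + ⌊5740/7⌋ + ⌊5740/11⌋ + ⌊5740/13⌋ − ⌊5740/21⌋ − ⌊5740/33⌋ − ⌊5740/39⌋ − ⌊5740/77⌋ − ⌊5740/91⌋ − ⌊5740/143⌋ + ⌊5740/231⌋ + ⌊5740/273⌋ + ⌊5740/429⌋ + ⌊5740/1001⌋ − ⌊5740/3003⌋ = 1913 + 820 + 521 + 441 − 273 − 173 − 147 − 74 − 63 − 40 + 24 + 21 + 13 + 5 − 1 = 2987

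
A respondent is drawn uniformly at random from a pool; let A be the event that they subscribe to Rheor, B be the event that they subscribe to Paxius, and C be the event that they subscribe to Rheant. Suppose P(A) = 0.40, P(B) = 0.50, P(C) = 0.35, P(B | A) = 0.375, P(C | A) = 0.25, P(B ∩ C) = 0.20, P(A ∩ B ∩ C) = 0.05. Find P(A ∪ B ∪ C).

0.85

P(A ∩ B) = P(A)·P(B|A) = 0.40 × 0.375 = 0.15
P(A ∩ C) = P(A)·P(C|A) = 0.40 × 0.25 = 0.10
Inclusion–exclusion gives
P(A ∪ B ∪ C) = 0.40 + 0.50 + 0.35 − 0.15 − 0.10 − 0.20 + 0.05 = 0.85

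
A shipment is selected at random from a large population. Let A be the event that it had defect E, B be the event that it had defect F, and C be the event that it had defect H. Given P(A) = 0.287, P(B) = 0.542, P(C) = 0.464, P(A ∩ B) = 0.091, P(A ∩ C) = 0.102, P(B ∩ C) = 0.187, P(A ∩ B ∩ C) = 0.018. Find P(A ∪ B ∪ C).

By inclusion–exclusion:
P(A ∪ B ∪ C) = 0.287 + 0.542 + 0.464 − 0.091 − 0.102 − 0.187 + 0.018 = 0.931

0.931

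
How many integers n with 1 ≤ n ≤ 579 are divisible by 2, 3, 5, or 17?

289 + 193 + 115 + 34 − 96 − 57 − 17 − 38 − 11 − 6 + 19 + 5 + 3 + 2 − 1 = 434

434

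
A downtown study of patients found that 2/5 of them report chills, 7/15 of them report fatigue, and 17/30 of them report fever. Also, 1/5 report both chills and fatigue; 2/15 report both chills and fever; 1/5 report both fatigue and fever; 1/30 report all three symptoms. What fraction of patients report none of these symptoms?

1/15

Inclusion–exclusion gives
P(≥1) = 2/5 + 7/15 + 17/30 − 1/5 − 2/15 − 1/5 + 1/30 = 14/15
P(none) = 1 − 14/15 = 1/15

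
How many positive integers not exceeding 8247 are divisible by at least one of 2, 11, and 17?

By inclusion–exclusion:
⌊8247/2⌋ + ⌊8247/11⌋ + ⌊8247/17⌋ − ⌊8247/22⌋ − ⌊8247/34⌋ − ⌊8247/187⌋ + ⌊8247/374⌋ = 4123 + 749 + 485 − 374 − 242 − 44 + 22 = 4719

4719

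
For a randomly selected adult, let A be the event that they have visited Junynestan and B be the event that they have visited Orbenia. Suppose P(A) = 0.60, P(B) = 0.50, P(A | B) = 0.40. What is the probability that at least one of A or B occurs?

P(A ∩ B) = P(B)·P(A|B) = 0.50 × 0.40 = 0.20
By inclusion–exclusion:
P(A ∪ B) = 0.60 + 0.50 − 0.20 = 0.90

0.90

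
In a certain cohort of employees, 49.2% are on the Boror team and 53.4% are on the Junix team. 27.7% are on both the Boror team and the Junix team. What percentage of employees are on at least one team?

Inclusion–exclusion gives
P(≥1) = 49.2 + 53.4 − 27.7 = 74.9%

74.9%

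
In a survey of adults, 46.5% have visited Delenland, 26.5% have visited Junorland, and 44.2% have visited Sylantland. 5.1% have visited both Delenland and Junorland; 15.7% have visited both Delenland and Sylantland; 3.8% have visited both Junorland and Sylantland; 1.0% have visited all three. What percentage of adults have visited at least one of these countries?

93.6%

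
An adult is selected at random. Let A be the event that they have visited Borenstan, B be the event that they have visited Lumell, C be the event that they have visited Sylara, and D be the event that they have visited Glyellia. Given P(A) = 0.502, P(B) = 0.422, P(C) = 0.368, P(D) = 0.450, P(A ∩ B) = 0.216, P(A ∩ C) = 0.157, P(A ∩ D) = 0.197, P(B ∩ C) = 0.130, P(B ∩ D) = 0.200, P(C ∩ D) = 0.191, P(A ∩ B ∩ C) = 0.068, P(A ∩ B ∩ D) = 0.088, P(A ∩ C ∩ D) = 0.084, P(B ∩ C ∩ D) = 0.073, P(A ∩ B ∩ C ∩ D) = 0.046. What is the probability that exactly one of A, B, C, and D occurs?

0.315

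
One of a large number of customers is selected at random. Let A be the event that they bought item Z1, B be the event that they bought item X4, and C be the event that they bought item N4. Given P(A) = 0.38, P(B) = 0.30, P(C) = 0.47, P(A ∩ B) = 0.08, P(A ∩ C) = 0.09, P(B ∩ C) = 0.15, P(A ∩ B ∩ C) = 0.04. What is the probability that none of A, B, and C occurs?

0.13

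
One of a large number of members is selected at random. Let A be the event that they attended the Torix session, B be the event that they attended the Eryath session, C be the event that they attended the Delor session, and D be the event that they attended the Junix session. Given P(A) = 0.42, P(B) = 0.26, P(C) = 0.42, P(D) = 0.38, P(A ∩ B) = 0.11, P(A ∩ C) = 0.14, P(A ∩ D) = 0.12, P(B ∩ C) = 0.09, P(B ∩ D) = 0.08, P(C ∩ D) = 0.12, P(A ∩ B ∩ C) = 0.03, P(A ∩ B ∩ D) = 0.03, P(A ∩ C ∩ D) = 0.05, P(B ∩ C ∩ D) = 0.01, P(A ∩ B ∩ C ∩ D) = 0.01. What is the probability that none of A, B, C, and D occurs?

0.07

P(A ∪ B ∪ C ∪ D) = 0.42 + 0.26 + 0.42 + 0.38 − 0.11 − 0.14 − 0.12 − 0.09 − 0.08 − 0.12 + 0.03 + 0.03 + 0.05 + 0.01 − 0.01 = 0.93
P(none) = 1 − 0.93 = 0.07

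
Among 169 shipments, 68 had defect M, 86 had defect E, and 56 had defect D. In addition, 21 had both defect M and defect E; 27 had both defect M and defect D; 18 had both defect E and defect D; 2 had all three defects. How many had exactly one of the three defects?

84

|exactly one| = 68 + 86 + 56 − 2·21 − 2·27 − 2·18 + 3·2 = 84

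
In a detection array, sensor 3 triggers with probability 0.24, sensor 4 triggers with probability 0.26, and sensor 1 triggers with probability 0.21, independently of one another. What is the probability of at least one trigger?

Independence gives P(none) = ∏(1 − pᵢ).
P(none) = (1 − 0.24) × (1 − 0.26) × (1 − 0.21) = 0.76 × 0.74 × 0.79 = 0.444296
P(at least one) = 1 − 0.444296 = 0.555704

0.555704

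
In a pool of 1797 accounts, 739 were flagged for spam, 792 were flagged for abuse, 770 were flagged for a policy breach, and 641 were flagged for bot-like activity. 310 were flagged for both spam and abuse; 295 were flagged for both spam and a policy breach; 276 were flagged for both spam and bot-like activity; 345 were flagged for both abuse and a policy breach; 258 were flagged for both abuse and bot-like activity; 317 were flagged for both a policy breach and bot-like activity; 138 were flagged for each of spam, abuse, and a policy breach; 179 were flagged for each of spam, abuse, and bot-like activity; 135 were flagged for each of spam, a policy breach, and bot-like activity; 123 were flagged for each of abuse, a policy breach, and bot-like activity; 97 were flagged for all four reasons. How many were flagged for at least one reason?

By inclusion-exclusion,
|at least one| = 739 + 792 + 770 + 641 − 310 − 295 − 276 − 345 − 258 − 317 + 138 + 179 + 135 + 123 − 97 = 1619

1619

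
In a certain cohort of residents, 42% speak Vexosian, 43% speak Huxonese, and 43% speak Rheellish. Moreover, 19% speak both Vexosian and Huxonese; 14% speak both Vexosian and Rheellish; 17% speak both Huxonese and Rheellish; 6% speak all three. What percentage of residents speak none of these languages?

P(union) = 42 + 43 + 43 − 19 − 14 − 17 + 6 = 84%
P(none) = 100% − 84% = 16%

16%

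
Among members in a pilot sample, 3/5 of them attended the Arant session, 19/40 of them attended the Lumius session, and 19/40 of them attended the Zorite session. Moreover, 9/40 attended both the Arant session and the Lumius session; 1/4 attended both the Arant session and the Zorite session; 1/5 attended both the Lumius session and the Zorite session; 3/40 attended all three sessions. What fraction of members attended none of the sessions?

By inclusion–exclusion:
P(union) = 3/5 + 19/40 + 19/40 − 9/40 − 1/4 − 1/5 + 3/40 = 19/20
P(none) = 1 − 19/20 = 1/20

1/20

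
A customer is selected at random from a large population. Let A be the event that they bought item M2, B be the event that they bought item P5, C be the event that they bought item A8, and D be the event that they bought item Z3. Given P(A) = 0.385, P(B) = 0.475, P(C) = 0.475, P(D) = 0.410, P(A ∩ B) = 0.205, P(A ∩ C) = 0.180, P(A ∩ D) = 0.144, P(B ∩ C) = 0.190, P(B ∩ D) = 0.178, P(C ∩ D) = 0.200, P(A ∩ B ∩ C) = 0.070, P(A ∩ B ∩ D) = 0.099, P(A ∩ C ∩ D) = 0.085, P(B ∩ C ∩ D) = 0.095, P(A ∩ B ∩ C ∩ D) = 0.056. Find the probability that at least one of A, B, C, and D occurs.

Using inclusion–exclusion:
P(A ∪ B ∪ C ∪ D) = 0.385 + 0.475 + 0.475 + 0.410 − 0.205 − 0.180 − 0.144 − 0.190 − 0.178 − 0.200 + 0.070 + 0.099 + 0.085 + 0.095 − 0.056 = 0.941

0.941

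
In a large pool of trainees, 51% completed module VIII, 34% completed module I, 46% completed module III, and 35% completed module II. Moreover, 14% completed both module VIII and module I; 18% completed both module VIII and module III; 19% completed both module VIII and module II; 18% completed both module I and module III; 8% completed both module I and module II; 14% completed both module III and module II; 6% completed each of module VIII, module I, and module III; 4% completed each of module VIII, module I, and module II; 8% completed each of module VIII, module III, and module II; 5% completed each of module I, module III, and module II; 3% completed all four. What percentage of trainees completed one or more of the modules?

95%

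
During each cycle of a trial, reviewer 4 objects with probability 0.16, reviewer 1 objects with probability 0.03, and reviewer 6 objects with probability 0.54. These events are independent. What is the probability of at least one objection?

Independence gives P(none) = ∏(1 − pᵢ).
P(none) = (1 − 0.16) × (1 − 0.03) × (1 − 0.54) = 0.84 × 0.97 × 0.46 = 0.374808
P(at least one) = 1 − 0.374808 = 0.625192

0.625192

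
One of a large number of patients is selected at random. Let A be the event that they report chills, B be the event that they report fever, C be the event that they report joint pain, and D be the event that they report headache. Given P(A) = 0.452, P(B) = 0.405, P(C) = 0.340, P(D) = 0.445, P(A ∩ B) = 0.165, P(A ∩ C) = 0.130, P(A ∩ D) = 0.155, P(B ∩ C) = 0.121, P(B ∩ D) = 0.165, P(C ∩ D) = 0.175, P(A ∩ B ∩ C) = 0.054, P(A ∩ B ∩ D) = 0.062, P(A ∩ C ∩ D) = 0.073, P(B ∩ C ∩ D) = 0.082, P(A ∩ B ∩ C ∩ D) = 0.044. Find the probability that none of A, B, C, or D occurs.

0.042

Inclusion–exclusion gives
P(A ∪ B ∪ C ∪ D) = 0.452 + 0.405 + 0.340 + 0.445 − 0.165 − 0.130 − 0.155 − 0.121 − 0.165 − 0.175 + 0.054 + 0.062 + 0.073 + 0.082 − 0.044 = 0.958
P(none) = 1 − 0.958 = 0.042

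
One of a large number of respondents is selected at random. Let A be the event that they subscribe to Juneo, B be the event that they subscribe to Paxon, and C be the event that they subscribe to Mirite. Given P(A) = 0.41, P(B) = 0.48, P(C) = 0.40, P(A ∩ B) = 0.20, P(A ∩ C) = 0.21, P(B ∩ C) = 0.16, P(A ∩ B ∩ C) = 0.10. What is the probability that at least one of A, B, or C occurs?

0.82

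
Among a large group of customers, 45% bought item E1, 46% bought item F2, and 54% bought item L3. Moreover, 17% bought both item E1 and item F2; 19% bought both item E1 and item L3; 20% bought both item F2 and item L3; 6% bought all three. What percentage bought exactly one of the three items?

By inclusion–exclusion (exactly-one form):
P(exactly one) = 45 + 46 + 54 − 2·17 − 2·19 − 2·20 + 3·6 = 51%

51%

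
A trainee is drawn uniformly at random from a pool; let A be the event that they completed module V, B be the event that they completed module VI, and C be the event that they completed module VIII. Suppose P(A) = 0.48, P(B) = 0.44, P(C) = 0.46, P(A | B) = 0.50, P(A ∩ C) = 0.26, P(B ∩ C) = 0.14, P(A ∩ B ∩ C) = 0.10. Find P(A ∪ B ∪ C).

P(A ∩ B) = P(B)·P(A|B) = 0.44 × 0.50 = 0.22
P(A ∪ B ∪ C) = 0.48 + 0.44 + 0.46 − 0.22 − 0.26 − 0.14 + 0.10 = 0.86

0.86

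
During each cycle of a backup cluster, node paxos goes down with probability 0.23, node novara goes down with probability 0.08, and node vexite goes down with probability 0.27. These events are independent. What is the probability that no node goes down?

0.517132

P(none) = (1 − 0.23) × (1 − 0.08) × (1 − 0.27) = 0.77 × 0.92 × 0.73 = 0.517132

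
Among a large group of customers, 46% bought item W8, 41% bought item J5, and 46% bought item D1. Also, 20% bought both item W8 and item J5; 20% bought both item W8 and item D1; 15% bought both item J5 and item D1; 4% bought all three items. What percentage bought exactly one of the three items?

P(exactly one) = 46 + 41 + 46 − 2·20 − 2·20 − 2·15 + 3·4 = 35%

35%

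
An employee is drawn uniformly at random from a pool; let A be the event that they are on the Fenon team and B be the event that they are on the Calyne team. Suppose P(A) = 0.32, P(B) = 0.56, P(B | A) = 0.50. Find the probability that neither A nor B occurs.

P(A ∩ B) = P(A)·P(B|A) = 0.32 × 0.50 = 0.16
Using inclusion–exclusion:
P(A ∪ B) = 0.32 + 0.56 − 0.16 = 0.72
P(none) = 1 − 0.72 = 0.28

0.28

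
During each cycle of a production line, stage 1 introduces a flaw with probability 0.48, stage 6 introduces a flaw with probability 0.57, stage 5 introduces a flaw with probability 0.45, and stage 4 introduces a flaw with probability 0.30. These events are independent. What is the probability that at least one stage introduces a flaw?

0.913914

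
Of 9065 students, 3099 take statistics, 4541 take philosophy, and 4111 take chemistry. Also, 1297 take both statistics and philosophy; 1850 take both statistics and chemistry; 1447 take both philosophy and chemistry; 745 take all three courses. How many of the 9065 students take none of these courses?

1163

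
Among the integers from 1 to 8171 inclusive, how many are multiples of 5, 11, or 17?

2577

Inclusion–exclusion gives
⌊8171/5⌋ + ⌊8171/11⌋ + ⌊8171/17⌋ − ⌊8171/55⌋ − ⌊8171/85⌋ − ⌊8171/187⌋ + ⌊8171/935⌋ = 1634 + 742 + 480 − 148 − 96 − 43 + 8 = 2577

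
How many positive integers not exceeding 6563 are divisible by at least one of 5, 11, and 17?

2070

Apply inclusion-exclusion:
floor(6563/5) + floor(6563/11) + floor(6563/17) − floor(6563/55) − floor(6563/85) − floor(6563/187) + floor(6563/935) = 1312 + 596 + 386 − 119 − 77 − 35 + 7 = 2070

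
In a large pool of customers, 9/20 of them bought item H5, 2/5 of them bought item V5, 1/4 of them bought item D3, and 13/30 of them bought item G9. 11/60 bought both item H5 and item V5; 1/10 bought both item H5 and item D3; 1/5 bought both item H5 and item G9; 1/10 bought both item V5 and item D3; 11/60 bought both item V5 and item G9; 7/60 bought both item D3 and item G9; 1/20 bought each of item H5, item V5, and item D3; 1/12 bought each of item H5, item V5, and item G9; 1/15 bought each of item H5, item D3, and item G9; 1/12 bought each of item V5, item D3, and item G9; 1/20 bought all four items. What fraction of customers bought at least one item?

53/60

Using inclusion–exclusion:
P(at least one) = 9/20 + 2/5 + 1/4 + 13/30 − 11/60 − 1/10 − 1/5 − 1/10 − 11/60 − 7/60 + 1/20 + 1/12 + 1/15 + 1/12 − 1/20 = 53/60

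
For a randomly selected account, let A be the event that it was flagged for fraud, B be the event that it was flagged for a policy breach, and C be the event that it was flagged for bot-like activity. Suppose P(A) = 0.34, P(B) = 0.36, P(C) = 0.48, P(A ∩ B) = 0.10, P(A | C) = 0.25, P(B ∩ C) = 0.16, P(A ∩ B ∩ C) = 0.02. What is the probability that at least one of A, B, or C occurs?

0.82

P(A ∩ C) = P(C)·P(A|C) = 0.48 × 0.25 = 0.12
Apply inclusion-exclusion:
P(A ∪ B ∪ C) = 0.34 + 0.36 + 0.48 − 0.10 − 0.12 − 0.16 + 0.02 = 0.82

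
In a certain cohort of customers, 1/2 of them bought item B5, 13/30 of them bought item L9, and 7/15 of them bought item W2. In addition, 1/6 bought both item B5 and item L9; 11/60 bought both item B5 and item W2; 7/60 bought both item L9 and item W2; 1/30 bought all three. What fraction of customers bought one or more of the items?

P(union) = 1/2 + 13/30 + 7/15 − 1/6 − 11/60 − 7/60 + 1/30 = 29/30

29/30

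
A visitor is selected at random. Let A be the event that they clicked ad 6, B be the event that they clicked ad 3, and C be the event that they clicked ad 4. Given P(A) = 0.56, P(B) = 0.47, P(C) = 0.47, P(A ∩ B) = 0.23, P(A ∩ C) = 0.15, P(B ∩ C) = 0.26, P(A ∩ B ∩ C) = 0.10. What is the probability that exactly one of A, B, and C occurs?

0.52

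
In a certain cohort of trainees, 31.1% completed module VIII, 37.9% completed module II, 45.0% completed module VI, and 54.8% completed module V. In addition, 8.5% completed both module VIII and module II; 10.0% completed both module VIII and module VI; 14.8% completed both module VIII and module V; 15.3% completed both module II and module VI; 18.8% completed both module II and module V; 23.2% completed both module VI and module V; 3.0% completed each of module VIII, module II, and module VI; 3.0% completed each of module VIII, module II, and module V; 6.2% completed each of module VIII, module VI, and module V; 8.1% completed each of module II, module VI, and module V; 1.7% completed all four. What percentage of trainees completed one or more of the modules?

96.8%

Inclusion–exclusion gives
P(at least one) = 31.1 + 37.9 + 45.0 + 54.8 − 8.5 − 10.0 − 14.8 − 15.3 − 18.8 − 23.2 + 3.0 + 3.0 + 6.2 + 8.1 − 1.7 = 96.8%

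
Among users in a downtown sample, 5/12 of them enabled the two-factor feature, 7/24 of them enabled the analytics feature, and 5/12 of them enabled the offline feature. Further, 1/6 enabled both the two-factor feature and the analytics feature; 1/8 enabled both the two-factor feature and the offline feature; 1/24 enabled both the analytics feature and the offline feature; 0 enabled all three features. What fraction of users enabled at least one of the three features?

Apply inclusion-exclusion:
P(at least one) = 5/12 + 7/24 + 5/12 − 1/6 − 1/8 − 1/24 + 0 = 19/24

19/24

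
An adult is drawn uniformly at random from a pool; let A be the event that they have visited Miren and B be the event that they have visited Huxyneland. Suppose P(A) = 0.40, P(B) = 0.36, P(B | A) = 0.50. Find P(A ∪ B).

0.56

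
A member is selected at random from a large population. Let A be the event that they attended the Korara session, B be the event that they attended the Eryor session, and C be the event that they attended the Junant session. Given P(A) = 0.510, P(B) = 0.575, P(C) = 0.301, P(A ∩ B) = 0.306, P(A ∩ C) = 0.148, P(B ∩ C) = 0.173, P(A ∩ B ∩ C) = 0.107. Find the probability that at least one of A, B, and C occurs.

By inclusion-exclusion,
P(A ∪ B ∪ C) = 0.510 + 0.575 + 0.301 − 0.306 − 0.148 − 0.173 + 0.107 = 0.866

0.866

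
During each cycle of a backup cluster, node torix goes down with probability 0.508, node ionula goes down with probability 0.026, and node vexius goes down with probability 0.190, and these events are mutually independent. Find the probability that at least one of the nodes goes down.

P(none) = (1 − 0.508) × (1 − 0.026) × (1 − 0.190) = 0.492 × 0.974 × 0.810 = 0.38815848
P(at least one) = 1 − 0.38815848 = 0.61184152

0.61184152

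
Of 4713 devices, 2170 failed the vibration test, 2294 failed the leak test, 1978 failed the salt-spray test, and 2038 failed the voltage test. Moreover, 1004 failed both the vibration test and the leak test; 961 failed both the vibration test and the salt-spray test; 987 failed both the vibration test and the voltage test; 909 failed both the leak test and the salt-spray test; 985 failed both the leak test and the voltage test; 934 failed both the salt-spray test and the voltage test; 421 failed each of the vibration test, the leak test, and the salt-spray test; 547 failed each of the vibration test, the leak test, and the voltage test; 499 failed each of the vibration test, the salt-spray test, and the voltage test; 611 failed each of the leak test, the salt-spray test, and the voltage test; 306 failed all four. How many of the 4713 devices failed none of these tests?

241

N(≥1) = 2170 + 2294 + 1978 + 2038 − 1004 − 961 − 987 − 909 − 985 − 934 + 421 + 547 + 499 + 611 − 306 = 4472
None: 4713 − 4472 = 241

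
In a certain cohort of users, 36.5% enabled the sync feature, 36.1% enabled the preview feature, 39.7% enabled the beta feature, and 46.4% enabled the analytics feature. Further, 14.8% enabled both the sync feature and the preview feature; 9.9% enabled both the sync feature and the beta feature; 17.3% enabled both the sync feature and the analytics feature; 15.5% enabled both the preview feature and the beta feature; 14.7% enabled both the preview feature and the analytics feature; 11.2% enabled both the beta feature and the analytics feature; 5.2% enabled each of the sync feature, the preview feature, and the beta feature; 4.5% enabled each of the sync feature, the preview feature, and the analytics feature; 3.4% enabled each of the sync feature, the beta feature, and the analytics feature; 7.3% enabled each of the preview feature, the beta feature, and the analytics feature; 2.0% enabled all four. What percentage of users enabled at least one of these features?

By inclusion-exclusion,
P(≥1) = 36.5 + 36.1 + 39.7 + 46.4 − 14.8 − 9.9 − 17.3 − 15.5 − 14.7 − 11.2 + 5.2 + 4.5 + 3.4 + 7.3 − 2.0 = 93.7%

93.7%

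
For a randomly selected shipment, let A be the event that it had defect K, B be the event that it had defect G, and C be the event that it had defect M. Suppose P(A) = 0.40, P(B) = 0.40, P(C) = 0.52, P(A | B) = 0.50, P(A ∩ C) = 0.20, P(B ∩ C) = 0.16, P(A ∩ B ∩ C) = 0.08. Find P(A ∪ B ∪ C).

0.84

P(A ∩ B) = P(B)·P(A|B) = 0.40 × 0.50 = 0.20
P(A ∪ B ∪ C) = 0.40 + 0.40 + 0.52 − 0.20 − 0.20 − 0.16 + 0.08 = 0.84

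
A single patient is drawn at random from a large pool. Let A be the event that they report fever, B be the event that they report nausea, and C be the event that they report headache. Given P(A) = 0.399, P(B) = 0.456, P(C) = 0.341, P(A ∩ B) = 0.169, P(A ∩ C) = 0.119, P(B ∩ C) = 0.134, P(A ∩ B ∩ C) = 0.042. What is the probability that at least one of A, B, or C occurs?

P(A ∪ B ∪ C) = 0.399 + 0.456 + 0.341 − 0.169 − 0.119 − 0.134 + 0.042 = 0.816

0.816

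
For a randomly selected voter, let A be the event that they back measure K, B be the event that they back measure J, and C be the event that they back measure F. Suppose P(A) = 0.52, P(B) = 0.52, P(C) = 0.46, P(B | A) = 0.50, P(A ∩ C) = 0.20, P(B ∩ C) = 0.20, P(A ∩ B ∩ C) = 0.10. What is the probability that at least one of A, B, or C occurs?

P(A ∩ B) = P(A)·P(B|A) = 0.52 × 0.50 = 0.26
P(A ∪ B ∪ C) = 0.52 + 0.52 + 0.46 − 0.26 − 0.20 − 0.20 + 0.10 = 0.94

0.94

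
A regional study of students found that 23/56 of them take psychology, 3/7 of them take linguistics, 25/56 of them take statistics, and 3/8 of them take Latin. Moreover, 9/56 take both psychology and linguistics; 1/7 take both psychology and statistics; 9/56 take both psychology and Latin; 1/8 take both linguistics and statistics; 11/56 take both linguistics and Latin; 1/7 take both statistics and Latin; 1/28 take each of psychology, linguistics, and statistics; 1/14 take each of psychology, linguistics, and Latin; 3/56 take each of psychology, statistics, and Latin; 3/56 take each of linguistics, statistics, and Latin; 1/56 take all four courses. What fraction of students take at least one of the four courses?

Inclusion–exclusion gives
P(at least one) = 23/56 + 3/7 + 25/56 + 3/8 − 9/56 − 1/7 − 9/56 − 1/8 − 11/56 − 1/7 + 1/28 + 1/14 + 3/56 + 3/56 − 1/56 = 13/14

13/14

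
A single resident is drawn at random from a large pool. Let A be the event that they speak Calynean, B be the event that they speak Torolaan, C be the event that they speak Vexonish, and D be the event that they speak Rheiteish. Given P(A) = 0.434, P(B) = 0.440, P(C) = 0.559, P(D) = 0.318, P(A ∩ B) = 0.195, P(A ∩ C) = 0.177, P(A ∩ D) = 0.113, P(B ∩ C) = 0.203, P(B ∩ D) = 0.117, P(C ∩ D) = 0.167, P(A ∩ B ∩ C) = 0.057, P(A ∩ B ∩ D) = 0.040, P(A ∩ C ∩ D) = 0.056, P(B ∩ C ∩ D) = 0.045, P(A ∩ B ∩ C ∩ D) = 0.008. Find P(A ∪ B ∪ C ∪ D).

Using inclusion–exclusion:
P(A ∪ B ∪ C ∪ D) = 0.434 + 0.440 + 0.559 + 0.318 − 0.195 − 0.177 − 0.113 − 0.203 − 0.117 − 0.167 + 0.057 + 0.040 + 0.056 + 0.045 − 0.008 = 0.969

0.969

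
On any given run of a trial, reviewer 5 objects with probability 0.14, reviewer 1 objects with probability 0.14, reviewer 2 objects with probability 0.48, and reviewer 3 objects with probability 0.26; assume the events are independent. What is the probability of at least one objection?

0.71540192

P(none) = (1 − 0.14) × (1 − 0.14) × (1 − 0.48) × (1 − 0.26) = 0.86 × 0.86 × 0.52 × 0.74 = 0.28459808
P(at least one) = 1 − 0.28459808 = 0.71540192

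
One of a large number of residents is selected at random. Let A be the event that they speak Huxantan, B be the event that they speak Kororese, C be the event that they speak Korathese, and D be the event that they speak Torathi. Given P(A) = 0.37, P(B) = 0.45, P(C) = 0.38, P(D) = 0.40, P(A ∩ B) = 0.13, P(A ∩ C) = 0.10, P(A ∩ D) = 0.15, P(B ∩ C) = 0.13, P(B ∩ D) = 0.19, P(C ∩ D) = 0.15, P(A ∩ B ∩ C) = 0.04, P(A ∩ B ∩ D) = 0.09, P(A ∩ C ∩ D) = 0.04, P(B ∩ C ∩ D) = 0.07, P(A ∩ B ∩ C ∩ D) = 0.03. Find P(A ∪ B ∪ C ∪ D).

0.96

Using inclusion–exclusion:
P(A ∪ B ∪ C ∪ D) = 0.37 + 0.45 + 0.38 + 0.40 − 0.13 − 0.10 − 0.15 − 0.13 − 0.19 − 0.15 + 0.04 + 0.09 + 0.04 + 0.07 − 0.03 = 0.96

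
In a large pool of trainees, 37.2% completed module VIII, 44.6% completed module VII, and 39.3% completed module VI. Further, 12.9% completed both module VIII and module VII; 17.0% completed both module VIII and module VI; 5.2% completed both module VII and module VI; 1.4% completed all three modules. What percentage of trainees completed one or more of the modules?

87.4%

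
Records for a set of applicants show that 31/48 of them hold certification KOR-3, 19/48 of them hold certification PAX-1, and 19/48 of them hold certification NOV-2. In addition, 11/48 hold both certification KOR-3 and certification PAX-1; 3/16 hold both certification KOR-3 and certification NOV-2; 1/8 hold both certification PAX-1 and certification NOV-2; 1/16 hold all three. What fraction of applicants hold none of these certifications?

1/24

By inclusion-exclusion,
P(union) = 31/48 + 19/48 + 19/48 − 11/48 − 3/16 − 1/8 + 1/16 = 23/24
P(none) = 1 − 23/24 = 1/24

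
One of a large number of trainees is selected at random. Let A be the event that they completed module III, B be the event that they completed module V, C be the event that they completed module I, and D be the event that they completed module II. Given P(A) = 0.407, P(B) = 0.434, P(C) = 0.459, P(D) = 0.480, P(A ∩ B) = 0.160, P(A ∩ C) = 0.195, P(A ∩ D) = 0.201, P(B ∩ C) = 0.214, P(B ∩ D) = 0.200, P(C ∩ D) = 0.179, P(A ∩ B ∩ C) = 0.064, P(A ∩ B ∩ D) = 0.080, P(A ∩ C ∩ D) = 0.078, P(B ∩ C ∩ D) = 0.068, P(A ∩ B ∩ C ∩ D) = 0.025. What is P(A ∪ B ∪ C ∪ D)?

0.896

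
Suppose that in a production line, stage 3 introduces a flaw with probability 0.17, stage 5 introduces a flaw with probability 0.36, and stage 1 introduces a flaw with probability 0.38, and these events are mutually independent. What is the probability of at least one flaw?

0.670656

Independence gives P(none) = ∏(1 − pᵢ).
P(none) = (1 − 0.17) × (1 − 0.36) × (1 − 0.38) = 0.83 × 0.64 × 0.62 = 0.329344
P(at least one) = 1 − 0.329344 = 0.670656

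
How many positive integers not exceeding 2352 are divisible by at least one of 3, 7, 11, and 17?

1202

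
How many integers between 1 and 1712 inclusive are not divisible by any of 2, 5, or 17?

Apply inclusion-exclusion:
⌊1712/2⌋ + ⌊1712/5⌋ + ⌊1712/17⌋ − ⌊1712/10⌋ − ⌊1712/34⌋ − ⌊1712/85⌋ + ⌊1712/170⌋ = 856 + 342 + 100 − 171 − 50 − 20 + 10 = 1067
1712 − 1067 = 645

645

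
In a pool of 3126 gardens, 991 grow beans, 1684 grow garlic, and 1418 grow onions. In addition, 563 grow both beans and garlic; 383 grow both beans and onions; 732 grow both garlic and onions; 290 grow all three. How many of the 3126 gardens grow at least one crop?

|union| = 991 + 1684 + 1418 − 563 − 383 − 732 + 290 = 2705

2705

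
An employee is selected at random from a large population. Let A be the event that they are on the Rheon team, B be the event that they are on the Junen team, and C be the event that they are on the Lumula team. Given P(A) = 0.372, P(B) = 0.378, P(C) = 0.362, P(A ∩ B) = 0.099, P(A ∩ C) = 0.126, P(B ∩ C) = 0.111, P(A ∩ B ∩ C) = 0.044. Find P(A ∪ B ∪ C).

0.820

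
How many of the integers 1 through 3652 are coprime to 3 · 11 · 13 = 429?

1217 + 332 + 280 − 110 − 93 − 25 + 8 = 1609
3652 − 1609 = 2043

2043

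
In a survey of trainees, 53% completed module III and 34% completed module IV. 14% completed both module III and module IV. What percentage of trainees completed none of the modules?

27%

P(at least one) = 53 + 34 − 14 = 73%
P(none) = 100% − 73% = 27%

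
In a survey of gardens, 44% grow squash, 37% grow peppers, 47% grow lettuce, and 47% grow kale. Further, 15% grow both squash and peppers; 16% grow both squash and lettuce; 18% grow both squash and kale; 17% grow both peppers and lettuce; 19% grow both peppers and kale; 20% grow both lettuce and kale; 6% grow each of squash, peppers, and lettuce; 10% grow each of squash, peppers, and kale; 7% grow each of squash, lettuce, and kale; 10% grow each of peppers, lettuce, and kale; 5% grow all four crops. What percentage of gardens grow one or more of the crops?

98%

P(at least one) = 44 + 37 + 47 + 47 − 15 − 16 − 18 − 17 − 19 − 20 + 6 + 10 + 7 + 10 − 5 = 98%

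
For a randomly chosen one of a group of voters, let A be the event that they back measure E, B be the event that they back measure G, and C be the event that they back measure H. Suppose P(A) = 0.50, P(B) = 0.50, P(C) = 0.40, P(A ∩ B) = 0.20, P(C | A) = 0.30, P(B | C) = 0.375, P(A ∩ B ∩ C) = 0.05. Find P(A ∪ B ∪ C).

0.95

P(A ∩ C) = P(A)·P(C|A) = 0.50 × 0.30 = 0.15
P(B ∩ C) = P(C)·P(B|C) = 0.40 × 0.375 = 0.15
By inclusion-exclusion,
P(A ∪ B ∪ C) = 0.50 + 0.50 + 0.40 − 0.20 − 0.15 − 0.15 + 0.05 = 0.95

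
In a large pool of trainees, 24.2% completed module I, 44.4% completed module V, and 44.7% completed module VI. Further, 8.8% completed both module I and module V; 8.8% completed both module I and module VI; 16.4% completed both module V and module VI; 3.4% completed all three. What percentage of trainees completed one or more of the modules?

82.7%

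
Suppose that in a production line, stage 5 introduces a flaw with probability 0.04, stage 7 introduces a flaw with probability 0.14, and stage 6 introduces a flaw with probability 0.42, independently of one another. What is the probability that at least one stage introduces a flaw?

0.521152

P(none) = (1 − 0.04) × (1 − 0.14) × (1 − 0.42) = 0.96 × 0.86 × 0.58 = 0.478848
P(at least one) = 1 − 0.478848 = 0.521152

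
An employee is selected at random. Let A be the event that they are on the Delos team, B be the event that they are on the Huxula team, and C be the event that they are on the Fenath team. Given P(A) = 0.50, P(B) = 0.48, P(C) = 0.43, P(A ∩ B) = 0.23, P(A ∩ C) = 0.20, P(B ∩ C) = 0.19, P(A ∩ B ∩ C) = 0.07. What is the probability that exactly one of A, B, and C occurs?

0.38

P(exactly one) = 0.50 + 0.48 + 0.43 − 2·0.23 − 2·0.20 − 2·0.19 + 3·0.07 = 0.38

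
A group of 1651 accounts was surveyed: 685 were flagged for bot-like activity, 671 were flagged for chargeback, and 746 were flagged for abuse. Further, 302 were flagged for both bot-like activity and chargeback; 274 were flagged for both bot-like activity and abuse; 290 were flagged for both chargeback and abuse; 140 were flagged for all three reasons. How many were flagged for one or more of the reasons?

By inclusion–exclusion:
N(≥1) = 685 + 671 + 746 − 302 − 274 − 290 + 140 = 1376

1376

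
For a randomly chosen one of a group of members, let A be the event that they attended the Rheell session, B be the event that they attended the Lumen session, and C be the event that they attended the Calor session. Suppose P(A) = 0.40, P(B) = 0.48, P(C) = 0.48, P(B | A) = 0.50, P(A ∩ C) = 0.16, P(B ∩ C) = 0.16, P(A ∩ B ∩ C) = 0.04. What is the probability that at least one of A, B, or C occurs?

0.88

P(A ∩ B) = P(A)·P(B|A) = 0.40 × 0.50 = 0.20
P(A ∪ B ∪ C) = 0.40 + 0.48 + 0.48 − 0.20 − 0.16 − 0.16 + 0.04 = 0.88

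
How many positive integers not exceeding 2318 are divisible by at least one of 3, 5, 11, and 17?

1260

By inclusion-exclusion,
772 + 463 + 210 + 136 − 154 − 70 − 45 − 42 − 27 − 12 + 14 + 9 + 4 + 2 − 0 = 1260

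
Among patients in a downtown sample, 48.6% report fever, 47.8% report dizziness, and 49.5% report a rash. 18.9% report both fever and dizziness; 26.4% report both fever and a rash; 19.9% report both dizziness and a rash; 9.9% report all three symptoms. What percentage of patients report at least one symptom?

90.6%

By inclusion–exclusion:
P(union) = 48.6 + 47.8 + 49.5 − 18.9 − 26.4 − 19.9 + 9.9 = 90.6%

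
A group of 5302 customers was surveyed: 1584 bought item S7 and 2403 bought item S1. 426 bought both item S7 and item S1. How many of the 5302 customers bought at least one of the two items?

3561

By inclusion-exclusion,
|union| = 1584 + 2403 − 426 = 3561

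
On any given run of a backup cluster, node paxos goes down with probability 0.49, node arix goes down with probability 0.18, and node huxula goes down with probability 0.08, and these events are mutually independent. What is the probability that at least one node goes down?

0.615256

P(none) = (1 − 0.49) × (1 − 0.18) × (1 − 0.08) = 0.51 × 0.82 × 0.92 = 0.384744
P(at least one) = 1 − 0.384744 = 0.615256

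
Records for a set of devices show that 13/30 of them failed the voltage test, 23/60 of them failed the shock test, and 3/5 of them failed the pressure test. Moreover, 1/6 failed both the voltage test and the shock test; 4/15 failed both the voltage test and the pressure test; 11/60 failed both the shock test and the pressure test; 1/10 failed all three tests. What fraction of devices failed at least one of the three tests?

9/10

Apply inclusion-exclusion:
P(at least one) = 13/30 + 23/60 + 3/5 − 1/6 − 4/15 − 11/60 + 1/10 = 9/10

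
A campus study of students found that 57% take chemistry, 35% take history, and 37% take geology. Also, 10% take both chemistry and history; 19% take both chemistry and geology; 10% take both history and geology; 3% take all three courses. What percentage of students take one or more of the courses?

P(union) = 57 + 35 + 37 − 10 − 19 − 10 + 3 = 93%

93%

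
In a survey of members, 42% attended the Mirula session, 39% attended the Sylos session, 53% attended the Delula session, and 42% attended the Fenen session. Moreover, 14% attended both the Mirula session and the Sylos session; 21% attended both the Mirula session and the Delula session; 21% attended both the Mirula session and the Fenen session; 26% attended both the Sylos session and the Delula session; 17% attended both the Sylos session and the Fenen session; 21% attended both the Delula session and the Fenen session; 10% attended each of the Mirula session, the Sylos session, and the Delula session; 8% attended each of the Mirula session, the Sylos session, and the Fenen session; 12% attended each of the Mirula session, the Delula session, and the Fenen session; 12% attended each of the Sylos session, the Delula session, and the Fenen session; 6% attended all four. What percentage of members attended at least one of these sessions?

92%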